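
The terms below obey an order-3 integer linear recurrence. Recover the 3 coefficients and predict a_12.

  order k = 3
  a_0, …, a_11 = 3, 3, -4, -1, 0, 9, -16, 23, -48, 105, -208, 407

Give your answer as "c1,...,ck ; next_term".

  a_3 = -2·-4 + -1·3 + -2·3 = -1
  a_4 = -2·-1 + -1·-4 + -2·3 = 0
  a_5 = -2·0 + -1·-1 + -2·-4 = 9
  a_6 = -2·9 + -1·0 + -2·-1 = -16
  a_7 = -2·-16 + -1·9 + -2·0 = 23
  a_8 = -2·23 + -1·-16 + -2·9 = -48
  a_9 = -2·-48 + -1·23 + -2·-16 = 105
  a_10 = -2·105 + -1·-48 + -2·23 = -208
  a_11 = -2·-208 + -1·105 + -2·-48 = 407
  a_12 = -2·407 + -1·-208 + -2·105 = -816

-2,-1,-2 ; -816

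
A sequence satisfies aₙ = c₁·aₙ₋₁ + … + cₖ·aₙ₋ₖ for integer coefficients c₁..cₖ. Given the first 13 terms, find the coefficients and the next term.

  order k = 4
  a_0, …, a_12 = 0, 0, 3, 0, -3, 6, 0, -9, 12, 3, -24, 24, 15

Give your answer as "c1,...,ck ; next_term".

  a_4 = -1·0 + -1·3 + 1·0 + 1·0 = -3
  a_5 = -1·-3 + -1·0 + 1·3 + 1·0 = 6
  a_6 = -1·6 + -1·-3 + 1·0 + 1·3 = 0
  a_7 = -1·0 + -1·6 + 1·-3 + 1·0 = -9
  a_8 = -1·-9 + -1·0 + 1·6 + 1·-3 = 12
  a_9 = -1·12 + -1·-9 + 1·0 + 1·6 = 3
  a_10 = -1·3 + -1·12 + 1·-9 + 1·0 = -24
  a_11 = -1·-24 + -1·3 + 1·12 + 1·-9 = 24
  a_12 = -1·24 + -1·-24 + 1·3 + 1·12 = 15
  a_13 = -1·15 + -1·24 + 1·-24 + 1·3 = -60

-1,-1,1,1 ; -60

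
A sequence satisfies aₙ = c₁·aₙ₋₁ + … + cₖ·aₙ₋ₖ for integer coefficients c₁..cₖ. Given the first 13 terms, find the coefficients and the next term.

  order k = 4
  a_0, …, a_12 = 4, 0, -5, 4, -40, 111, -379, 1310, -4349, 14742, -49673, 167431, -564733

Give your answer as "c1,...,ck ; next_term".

-2,4,-3,-3 ; 1903983

  a_4 = -2·4 + 4·-5 + -3·0 + -3·4 = -40
  a_5 = -2·-40 + 4·4 + -3·-5 + -3·0 = 111
  a_6 = -2·111 + 4·-40 + -3·4 + -3·-5 = -379
  a_7 = -2·-379 + 4·111 + -3·-40 + -3·4 = 1310
  a_8 = -2·1310 + 4·-379 + -3·111 + -3·-40 = -4349
  a_9 = -2·-4349 + 4·1310 + -3·-379 + -3·111 = 14742
  a_10 = -2·14742 + 4·-4349 + -3·1310 + -3·-379 = -49673
  a_11 = -2·-49673 + 4·14742 + -3·-4349 + -3·1310 = 167431
  a_12 = -2·167431 + 4·-49673 + -3·14742 + -3·-4349 = -564733
  a_13 = -2·-564733 + 4·167431 + -3·-49673 + -3·14742 = 1903983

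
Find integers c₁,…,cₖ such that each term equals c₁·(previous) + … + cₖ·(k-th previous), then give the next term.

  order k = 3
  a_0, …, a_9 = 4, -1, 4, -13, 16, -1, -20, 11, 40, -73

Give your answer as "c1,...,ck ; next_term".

  a_3 = -2·4 + -3·-1 + -2·4 = -13
  a_4 = -2·-13 + -3·4 + -2·-1 = 16
  a_5 = -2·16 + -3·-13 + -2·4 = -1
  a_6 = -2·-1 + -3·16 + -2·-13 = -20
  a_7 = -2·-20 + -3·-1 + -2·16 = 11
  a_8 = -2·11 + -3·-20 + -2·-1 = 40
  a_9 = -2·40 + -3·11 + -2·-20 = -73
  a_10 = -2·-73 + -3·40 + -2·11 = 4

-2,-3,-2 ; 4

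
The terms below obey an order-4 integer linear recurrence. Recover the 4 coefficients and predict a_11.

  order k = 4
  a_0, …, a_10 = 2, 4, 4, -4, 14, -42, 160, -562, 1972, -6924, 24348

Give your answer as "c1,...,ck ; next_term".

-3,1,-2,3 ; -85598

  a_4 = -3·-4 + 1·4 + -2·4 + 3·2 = 14
  a_5 = -3·14 + 1·-4 + -2·4 + 3·4 = -42
  a_6 = -3·-42 + 1·14 + -2·-4 + 3·4 = 160
  a_7 = -3·160 + 1·-42 + -2·14 + 3·-4 = -562
  a_8 = -3·-562 + 1·160 + -2·-42 + 3·14 = 1972
  a_9 = -3·1972 + 1·-562 + -2·160 + 3·-42 = -6924
  a_10 = -3·-6924 + 1·1972 + -2·-562 + 3·160 = 24348
  a_11 = -3·24348 + 1·-6924 + -2·1972 + 3·-562 = -85598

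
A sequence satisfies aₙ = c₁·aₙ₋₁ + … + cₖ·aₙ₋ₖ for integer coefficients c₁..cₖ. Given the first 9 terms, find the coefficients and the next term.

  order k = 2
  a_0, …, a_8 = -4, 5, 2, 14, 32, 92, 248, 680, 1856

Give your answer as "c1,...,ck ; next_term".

  a_2 = 2·5 + 2·-4 = 2
  a_3 = 2·2 + 2·5 = 14
  a_4 = 2·14 + 2·2 = 32
  a_5 = 2·32 + 2·14 = 92
  a_6 = 2·92 + 2·32 = 248
  a_7 = 2·248 + 2·92 = 680
  a_8 = 2·680 + 2·248 = 1856
  a_9 = 2·1856 + 2·680 = 5072

2,2 ; 5072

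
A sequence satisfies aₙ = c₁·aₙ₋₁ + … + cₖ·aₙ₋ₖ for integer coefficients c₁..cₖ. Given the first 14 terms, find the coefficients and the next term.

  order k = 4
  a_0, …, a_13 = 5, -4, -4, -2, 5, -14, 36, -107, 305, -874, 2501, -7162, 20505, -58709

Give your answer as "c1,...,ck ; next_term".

  a_4 = -2·-2 + 2·-4 + -1·-4 + 1·5 = 5
  a_5 = -2·5 + 2·-2 + -1·-4 + 1·-4 = -14
  a_6 = -2·-14 + 2·5 + -1·-2 + 1·-4 = 36
  a_7 = -2·36 + 2·-14 + -1·5 + 1·-2 = -107
  a_8 = -2·-107 + 2·36 + -1·-14 + 1·5 = 305
  a_9 = -2·305 + 2·-107 + -1·36 + 1·-14 = -874
  a_10 = -2·-874 + 2·305 + -1·-107 + 1·36 = 2501
  a_11 = -2·2501 + 2·-874 + -1·305 + 1·-107 = -7162
  a_12 = -2·-7162 + 2·2501 + -1·-874 + 1·305 = 20505
  a_13 = -2·20505 + 2·-7162 + -1·2501 + 1·-874 = -58709
  a_14 = -2·-58709 + 2·20505 + -1·-7162 + 1·2501 = 168091

-2,2,-1,1 ; 168091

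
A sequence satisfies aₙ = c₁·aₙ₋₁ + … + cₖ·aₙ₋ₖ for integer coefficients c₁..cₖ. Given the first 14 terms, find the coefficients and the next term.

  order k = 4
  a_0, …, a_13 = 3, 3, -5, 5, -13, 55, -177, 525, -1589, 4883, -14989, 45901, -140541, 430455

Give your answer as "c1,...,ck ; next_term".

  a_4 = -3·5 + -1·-5 + -3·3 + 2·3 = -13
  a_5 = -3·-13 + -1·5 + -3·-5 + 2·3 = 55
  a_6 = -3·55 + -1·-13 + -3·5 + 2·-5 = -177
  a_7 = -3·-177 + -1·55 + -3·-13 + 2·5 = 525
  a_8 = -3·525 + -1·-177 + -3·55 + 2·-13 = -1589
  a_9 = -3·-1589 + -1·525 + -3·-177 + 2·55 = 4883
  a_10 = -3·4883 + -1·-1589 + -3·525 + 2·-177 = -14989
  a_11 = -3·-14989 + -1·4883 + -3·-1589 + 2·525 = 45901
  a_12 = -3·45901 + -1·-14989 + -3·4883 + 2·-1589 = -140541
  a_13 = -3·-140541 + -1·45901 + -3·-14989 + 2·4883 = 430455
  a_14 = -3·430455 + -1·-140541 + -3·45901 + 2·-14989 = -1318505

-3,-1,-3,2 ; -1318505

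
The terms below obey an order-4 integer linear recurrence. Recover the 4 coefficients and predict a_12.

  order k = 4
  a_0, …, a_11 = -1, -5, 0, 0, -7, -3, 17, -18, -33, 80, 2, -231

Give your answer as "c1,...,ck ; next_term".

-1,-2,1,2 ; 241

  a_4 = -1·0 + -2·0 + 1·-5 + 2·-1 = -7
  a_5 = -1·-7 + -2·0 + 1·0 + 2·-5 = -3
  a_6 = -1·-3 + -2·-7 + 1·0 + 2·0 = 17
  a_7 = -1·17 + -2·-3 + 1·-7 + 2·0 = -18
  a_8 = -1·-18 + -2·17 + 1·-3 + 2·-7 = -33
  a_9 = -1·-33 + -2·-18 + 1·17 + 2·-3 = 80
  a_10 = -1·80 + -2·-33 + 1·-18 + 2·17 = 2
  a_11 = -1·2 + -2·80 + 1·-33 + 2·-18 = -231
  a_12 = -1·-231 + -2·2 + 1·80 + 2·-33 = 241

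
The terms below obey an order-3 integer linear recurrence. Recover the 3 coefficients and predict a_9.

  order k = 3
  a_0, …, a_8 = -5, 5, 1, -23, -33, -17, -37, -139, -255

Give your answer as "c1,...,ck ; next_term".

  a_3 = 2·1 + -2·5 + 3·-5 = -23
  a_4 = 2·-23 + -2·1 + 3·5 = -33
  a_5 = 2·-33 + -2·-23 + 3·1 = -17
  a_6 = 2·-17 + -2·-33 + 3·-23 = -37
  a_7 = 2·-37 + -2·-17 + 3·-33 = -139
  a_8 = 2·-139 + -2·-37 + 3·-17 = -255
  a_9 = 2·-255 + -2·-139 + 3·-37 = -343

2,-2,3 ; -343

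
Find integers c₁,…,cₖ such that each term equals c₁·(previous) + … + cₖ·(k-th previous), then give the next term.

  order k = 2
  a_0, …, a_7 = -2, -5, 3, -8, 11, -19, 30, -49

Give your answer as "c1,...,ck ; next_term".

  a_2 = -1·-5 + 1·-2 = 3
  a_3 = -1·3 + 1·-5 = -8
  a_4 = -1·-8 + 1·3 = 11
  a_5 = -1·11 + 1·-8 = -19
  a_6 = -1·-19 + 1·11 = 30
  a_7 = -1·30 + 1·-19 = -49
  a_8 = -1·-49 + 1·30 = 79

-1,1 ; 79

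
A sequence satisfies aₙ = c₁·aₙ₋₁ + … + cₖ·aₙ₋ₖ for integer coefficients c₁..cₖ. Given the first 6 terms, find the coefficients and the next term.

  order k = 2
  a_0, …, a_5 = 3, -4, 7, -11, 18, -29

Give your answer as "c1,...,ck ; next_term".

  a_2 = -1·-4 + 1·3 = 7
  a_3 = -1·7 + 1·-4 = -11
  a_4 = -1·-11 + 1·7 = 18
  a_5 = -1·18 + 1·-11 = -29
  a_6 = -1·-29 + 1·18 = 47

-1,1 ; 47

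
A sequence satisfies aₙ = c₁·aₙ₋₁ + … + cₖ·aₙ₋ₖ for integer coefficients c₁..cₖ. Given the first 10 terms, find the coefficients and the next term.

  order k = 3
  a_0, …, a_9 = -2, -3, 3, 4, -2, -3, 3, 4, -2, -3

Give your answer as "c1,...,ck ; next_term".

1,-1,1 ; 3

  a_3 = 1·3 + -1·-3 + 1·-2 = 4
  a_4 = 1·4 + -1·3 + 1·-3 = -2
  a_5 = 1·-2 + -1·4 + 1·3 = -3
  a_6 = 1·-3 + -1·-2 + 1·4 = 3
  a_7 = 1·3 + -1·-3 + 1·-2 = 4
  a_8 = 1·4 + -1·3 + 1·-3 = -2
  a_9 = 1·-2 + -1·4 + 1·3 = -3
  a_10 = 1·-3 + -1·-2 + 1·4 = 3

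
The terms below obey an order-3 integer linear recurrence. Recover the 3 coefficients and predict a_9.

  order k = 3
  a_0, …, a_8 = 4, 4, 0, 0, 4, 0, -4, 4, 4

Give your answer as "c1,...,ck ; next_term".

  a_3 = 0·0 + -1·4 + 1·4 = 0
  a_4 = 0·0 + -1·0 + 1·4 = 4
  a_5 = 0·4 + -1·0 + 1·0 = 0
  a_6 = 0·0 + -1·4 + 1·0 = -4
  a_7 = 0·-4 + -1·0 + 1·4 = 4
  a_8 = 0·4 + -1·-4 + 1·0 = 4
  a_9 = 0·4 + -1·4 + 1·-4 = -8

0,-1,1 ; -8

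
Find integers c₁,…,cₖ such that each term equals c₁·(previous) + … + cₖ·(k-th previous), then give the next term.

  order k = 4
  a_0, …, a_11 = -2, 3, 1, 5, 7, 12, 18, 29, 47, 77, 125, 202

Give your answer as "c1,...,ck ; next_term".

  a_4 = 2·5 + -1·1 + 0·3 + 1·-2 = 7
  a_5 = 2·7 + -1·5 + 0·1 + 1·3 = 12
  a_6 = 2·12 + -1·7 + 0·5 + 1·1 = 18
  a_7 = 2·18 + -1·12 + 0·7 + 1·5 = 29
  a_8 = 2·29 + -1·18 + 0·12 + 1·7 = 47
  a_9 = 2·47 + -1·29 + 0·18 + 1·12 = 77
  a_10 = 2·77 + -1·47 + 0·29 + 1·18 = 125
  a_11 = 2·125 + -1·77 + 0·47 + 1·29 = 202
  a_12 = 2·202 + -1·125 + 0·77 + 1·47 = 326

2,-1,0,1 ; 326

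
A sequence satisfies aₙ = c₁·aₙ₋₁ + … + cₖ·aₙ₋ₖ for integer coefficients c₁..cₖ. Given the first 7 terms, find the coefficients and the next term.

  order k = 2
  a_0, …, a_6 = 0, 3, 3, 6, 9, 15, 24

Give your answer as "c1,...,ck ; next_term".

  a_2 = 1·3 + 1·0 = 3
  a_3 = 1·3 + 1·3 = 6
  a_4 = 1·6 + 1·3 = 9
  a_5 = 1·9 + 1·6 = 15
  a_6 = 1·15 + 1·9 = 24
  a_7 = 1·24 + 1·15 = 39

1,1 ; 39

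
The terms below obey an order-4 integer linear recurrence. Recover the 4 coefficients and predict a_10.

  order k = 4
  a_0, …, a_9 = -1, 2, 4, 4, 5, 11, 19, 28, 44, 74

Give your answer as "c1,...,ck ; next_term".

1,0,1,1 ; 121

  a_4 = 1·4 + 0·4 + 1·2 + 1·-1 = 5
  a_5 = 1·5 + 0·4 + 1·4 + 1·2 = 11
  a_6 = 1·11 + 0·5 + 1·4 + 1·4 = 19
  a_7 = 1·19 + 0·11 + 1·5 + 1·4 = 28
  a_8 = 1·28 + 0·19 + 1·11 + 1·5 = 44
  a_9 = 1·44 + 0·28 + 1·19 + 1·11 = 74
  a_10 = 1·74 + 0·44 + 1·28 + 1·19 = 121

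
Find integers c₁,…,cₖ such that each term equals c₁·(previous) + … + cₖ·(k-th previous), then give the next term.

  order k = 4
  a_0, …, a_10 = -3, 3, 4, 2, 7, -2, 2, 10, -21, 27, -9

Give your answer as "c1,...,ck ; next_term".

-1,0,2,-1 ; -43

  a_4 = -1·2 + 0·4 + 2·3 + -1·-3 = 7
  a_5 = -1·7 + 0·2 + 2·4 + -1·3 = -2
  a_6 = -1·-2 + 0·7 + 2·2 + -1·4 = 2
  a_7 = -1·2 + 0·-2 + 2·7 + -1·2 = 10
  a_8 = -1·10 + 0·2 + 2·-2 + -1·7 = -21
  a_9 = -1·-21 + 0·10 + 2·2 + -1·-2 = 27
  a_10 = -1·27 + 0·-21 + 2·10 + -1·2 = -9
  a_11 = -1·-9 + 0·27 + 2·-21 + -1·10 = -43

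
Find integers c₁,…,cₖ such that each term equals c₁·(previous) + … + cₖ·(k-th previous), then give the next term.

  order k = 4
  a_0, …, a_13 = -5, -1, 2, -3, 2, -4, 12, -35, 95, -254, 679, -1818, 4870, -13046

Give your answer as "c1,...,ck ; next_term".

-3,-1,0,1 ; 34947

  a_4 = -3·-3 + -1·2 + 0·-1 + 1·-5 = 2
  a_5 = -3·2 + -1·-3 + 0·2 + 1·-1 = -4
  a_6 = -3·-4 + -1·2 + 0·-3 + 1·2 = 12
  a_7 = -3·12 + -1·-4 + 0·2 + 1·-3 = -35
  a_8 = -3·-35 + -1·12 + 0·-4 + 1·2 = 95
  a_9 = -3·95 + -1·-35 + 0·12 + 1·-4 = -254
  a_10 = -3·-254 + -1·95 + 0·-35 + 1·12 = 679
  a_11 = -3·679 + -1·-254 + 0·95 + 1·-35 = -1818
  a_12 = -3·-1818 + -1·679 + 0·-254 + 1·95 = 4870
  a_13 = -3·4870 + -1·-1818 + 0·679 + 1·-254 = -13046
  a_14 = -3·-13046 + -1·4870 + 0·-1818 + 1·679 = 34947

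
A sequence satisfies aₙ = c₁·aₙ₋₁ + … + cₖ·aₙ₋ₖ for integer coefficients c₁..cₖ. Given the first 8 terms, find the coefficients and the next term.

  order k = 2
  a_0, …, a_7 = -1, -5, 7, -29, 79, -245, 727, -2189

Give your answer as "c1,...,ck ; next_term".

  a_2 = -2·-5 + 3·-1 = 7
  a_3 = -2·7 + 3·-5 = -29
  a_4 = -2·-29 + 3·7 = 79
  a_5 = -2·79 + 3·-29 = -245
  a_6 = -2·-245 + 3·79 = 727
  a_7 = -2·727 + 3·-245 = -2189
  a_8 = -2·-2189 + 3·727 = 6559

-2,3 ; 6559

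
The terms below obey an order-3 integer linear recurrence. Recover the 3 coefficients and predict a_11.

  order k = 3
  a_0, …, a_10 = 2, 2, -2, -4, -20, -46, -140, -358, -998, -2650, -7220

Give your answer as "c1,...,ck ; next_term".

  a_3 = 2·-2 + 3·2 + -3·2 = -4
  a_4 = 2·-4 + 3·-2 + -3·2 = -20
  a_5 = 2·-20 + 3·-4 + -3·-2 = -46
  a_6 = 2·-46 + 3·-20 + -3·-4 = -140
  a_7 = 2·-140 + 3·-46 + -3·-20 = -358
  a_8 = 2·-358 + 3·-140 + -3·-46 = -998
  a_9 = 2·-998 + 3·-358 + -3·-140 = -2650
  a_10 = 2·-2650 + 3·-998 + -3·-358 = -7220
  a_11 = 2·-7220 + 3·-2650 + -3·-998 = -19396

2,3,-3 ; -19396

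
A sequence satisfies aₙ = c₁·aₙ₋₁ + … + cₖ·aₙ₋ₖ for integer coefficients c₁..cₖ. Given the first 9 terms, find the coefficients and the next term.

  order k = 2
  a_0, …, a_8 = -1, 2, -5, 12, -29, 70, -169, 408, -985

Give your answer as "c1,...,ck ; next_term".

-2,1 ; 2378

  a_2 = -2·2 + 1·-1 = -5
  a_3 = -2·-5 + 1·2 = 12
  a_4 = -2·12 + 1·-5 = -29
  a_5 = -2·-29 + 1·12 = 70
  a_6 = -2·70 + 1·-29 = -169
  a_7 = -2·-169 + 1·70 = 408
  a_8 = -2·408 + 1·-169 = -985
  a_9 = -2·-985 + 1·408 = 2378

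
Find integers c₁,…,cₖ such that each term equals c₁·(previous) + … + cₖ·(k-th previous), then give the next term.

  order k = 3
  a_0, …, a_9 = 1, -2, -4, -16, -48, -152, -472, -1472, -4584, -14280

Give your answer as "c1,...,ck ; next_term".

  a_3 = 3·-4 + 1·-2 + -2·1 = -16
  a_4 = 3·-16 + 1·-4 + -2·-2 = -48
  a_5 = 3·-48 + 1·-16 + -2·-4 = -152
  a_6 = 3·-152 + 1·-48 + -2·-16 = -472
  a_7 = 3·-472 + 1·-152 + -2·-48 = -1472
  a_8 = 3·-1472 + 1·-472 + -2·-152 = -4584
  a_9 = 3·-4584 + 1·-1472 + -2·-472 = -14280
  a_10 = 3·-14280 + 1·-4584 + -2·-1472 = -44480

3,1,-2 ; -44480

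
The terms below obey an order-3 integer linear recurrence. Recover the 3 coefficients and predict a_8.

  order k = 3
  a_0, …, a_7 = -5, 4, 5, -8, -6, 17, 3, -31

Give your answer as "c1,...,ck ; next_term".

  a_3 = -1·5 + -2·4 + -1·-5 = -8
  a_4 = -1·-8 + -2·5 + -1·4 = -6
  a_5 = -1·-6 + -2·-8 + -1·5 = 17
  a_6 = -1·17 + -2·-6 + -1·-8 = 3
  a_7 = -1·3 + -2·17 + -1·-6 = -31
  a_8 = -1·-31 + -2·3 + -1·17 = 8

-1,-2,-1 ; 8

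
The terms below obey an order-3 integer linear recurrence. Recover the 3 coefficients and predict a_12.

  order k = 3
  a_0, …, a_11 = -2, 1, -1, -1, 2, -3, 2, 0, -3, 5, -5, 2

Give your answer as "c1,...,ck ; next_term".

  a_3 = -1·-1 + 0·1 + 1·-2 = -1
  a_4 = -1·-1 + 0·-1 + 1·1 = 2
  a_5 = -1·2 + 0·-1 + 1·-1 = -3
  a_6 = -1·-3 + 0·2 + 1·-1 = 2
  a_7 = -1·2 + 0·-3 + 1·2 = 0
  a_8 = -1·0 + 0·2 + 1·-3 = -3
  a_9 = -1·-3 + 0·0 + 1·2 = 5
  a_10 = -1·5 + 0·-3 + 1·0 = -5
  a_11 = -1·-5 + 0·5 + 1·-3 = 2
  a_12 = -1·2 + 0·-5 + 1·5 = 3

-1,0,1 ; 3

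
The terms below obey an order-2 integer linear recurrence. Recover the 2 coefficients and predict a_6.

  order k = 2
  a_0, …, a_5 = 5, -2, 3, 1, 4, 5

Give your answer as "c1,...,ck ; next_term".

1,1 ; 9

  a_2 = 1·-2 + 1·5 = 3
  a_3 = 1·3 + 1·-2 = 1
  a_4 = 1·1 + 1·3 = 4
  a_5 = 1·4 + 1·1 = 5
  a_6 = 1·5 + 1·4 = 9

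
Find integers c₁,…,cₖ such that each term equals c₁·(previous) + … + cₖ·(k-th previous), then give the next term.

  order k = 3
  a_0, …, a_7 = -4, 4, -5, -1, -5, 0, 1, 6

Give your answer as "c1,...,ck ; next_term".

  a_3 = 1·-5 + 0·4 + -1·-4 = -1
  a_4 = 1·-1 + 0·-5 + -1·4 = -5
  a_5 = 1·-5 + 0·-1 + -1·-5 = 0
  a_6 = 1·0 + 0·-5 + -1·-1 = 1
  a_7 = 1·1 + 0·0 + -1·-5 = 6
  a_8 = 1·6 + 0·1 + -1·0 = 6

1,0,-1 ; 6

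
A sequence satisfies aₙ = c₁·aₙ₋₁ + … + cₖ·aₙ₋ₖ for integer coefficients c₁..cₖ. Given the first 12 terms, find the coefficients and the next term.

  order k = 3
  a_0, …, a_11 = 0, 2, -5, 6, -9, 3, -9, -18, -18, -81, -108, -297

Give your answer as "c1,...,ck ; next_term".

0,3,3 ; -567

  a_3 = 0·-5 + 3·2 + 3·0 = 6
  a_4 = 0·6 + 3·-5 + 3·2 = -9
  a_5 = 0·-9 + 3·6 + 3·-5 = 3
  a_6 = 0·3 + 3·-9 + 3·6 = -9
  a_7 = 0·-9 + 3·3 + 3·-9 = -18
  a_8 = 0·-18 + 3·-9 + 3·3 = -18
  a_9 = 0·-18 + 3·-18 + 3·-9 = -81
  a_10 = 0·-81 + 3·-18 + 3·-18 = -108
  a_11 = 0·-108 + 3·-81 + 3·-18 = -297
  a_12 = 0·-297 + 3·-108 + 3·-81 = -567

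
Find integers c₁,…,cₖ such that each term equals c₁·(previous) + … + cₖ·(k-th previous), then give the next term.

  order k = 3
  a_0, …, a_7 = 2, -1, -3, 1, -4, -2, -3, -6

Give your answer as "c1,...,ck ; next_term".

0,1,1 ; -5

  a_3 = 0·-3 + 1·-1 + 1·2 = 1
  a_4 = 0·1 + 1·-3 + 1·-1 = -4
  a_5 = 0·-4 + 1·1 + 1·-3 = -2
  a_6 = 0·-2 + 1·-4 + 1·1 = -3
  a_7 = 0·-3 + 1·-2 + 1·-4 = -6
  a_8 = 0·-6 + 1·-3 + 1·-2 = -5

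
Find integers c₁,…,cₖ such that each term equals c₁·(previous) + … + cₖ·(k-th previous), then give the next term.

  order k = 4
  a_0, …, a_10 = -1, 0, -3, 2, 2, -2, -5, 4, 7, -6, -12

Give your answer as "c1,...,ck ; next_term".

0,-1,0,1 ; 10

  a_4 = 0·2 + -1·-3 + 0·0 + 1·-1 = 2
  a_5 = 0·2 + -1·2 + 0·-3 + 1·0 = -2
  a_6 = 0·-2 + -1·2 + 0·2 + 1·-3 = -5
  a_7 = 0·-5 + -1·-2 + 0·2 + 1·2 = 4
  a_8 = 0·4 + -1·-5 + 0·-2 + 1·2 = 7
  a_9 = 0·7 + -1·4 + 0·-5 + 1·-2 = -6
  a_10 = 0·-6 + -1·7 + 0·4 + 1·-5 = -12
  a_11 = 0·-12 + -1·-6 + 0·7 + 1·4 = 10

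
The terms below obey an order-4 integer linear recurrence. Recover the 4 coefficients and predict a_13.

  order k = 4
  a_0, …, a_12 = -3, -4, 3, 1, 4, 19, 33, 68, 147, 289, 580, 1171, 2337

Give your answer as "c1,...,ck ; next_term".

2,0,1,-2 ; 4676

  a_4 = 2·1 + 0·3 + 1·-4 + -2·-3 = 4
  a_5 = 2·4 + 0·1 + 1·3 + -2·-4 = 19
  a_6 = 2·19 + 0·4 + 1·1 + -2·3 = 33
  a_7 = 2·33 + 0·19 + 1·4 + -2·1 = 68
  a_8 = 2·68 + 0·33 + 1·19 + -2·4 = 147
  a_9 = 2·147 + 0·68 + 1·33 + -2·19 = 289
  a_10 = 2·289 + 0·147 + 1·68 + -2·33 = 580
  a_11 = 2·580 + 0·289 + 1·147 + -2·68 = 1171
  a_12 = 2·1171 + 0·580 + 1·289 + -2·147 = 2337
  a_13 = 2·2337 + 0·1171 + 1·580 + -2·289 = 4676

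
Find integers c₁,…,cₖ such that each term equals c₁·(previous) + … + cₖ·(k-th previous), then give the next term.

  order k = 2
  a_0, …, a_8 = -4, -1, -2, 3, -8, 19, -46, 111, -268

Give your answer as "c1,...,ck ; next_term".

  a_2 = -2·-1 + 1·-4 = -2
  a_3 = -2·-2 + 1·-1 = 3
  a_4 = -2·3 + 1·-2 = -8
  a_5 = -2·-8 + 1·3 = 19
  a_6 = -2·19 + 1·-8 = -46
  a_7 = -2·-46 + 1·19 = 111
  a_8 = -2·111 + 1·-46 = -268
  a_9 = -2·-268 + 1·111 = 647

-2,1 ; 647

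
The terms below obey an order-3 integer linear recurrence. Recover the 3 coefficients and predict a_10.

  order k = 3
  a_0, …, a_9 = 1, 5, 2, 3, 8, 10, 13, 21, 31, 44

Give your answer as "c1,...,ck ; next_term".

  a_3 = 1·2 + 0·5 + 1·1 = 3
  a_4 = 1·3 + 0·2 + 1·5 = 8
  a_5 = 1·8 + 0·3 + 1·2 = 10
  a_6 = 1·10 + 0·8 + 1·3 = 13
  a_7 = 1·13 + 0·10 + 1·8 = 21
  a_8 = 1·21 + 0·13 + 1·10 = 31
  a_9 = 1·31 + 0·21 + 1·13 = 44
  a_10 = 1·44 + 0·31 + 1·21 = 65

1,0,1 ; 65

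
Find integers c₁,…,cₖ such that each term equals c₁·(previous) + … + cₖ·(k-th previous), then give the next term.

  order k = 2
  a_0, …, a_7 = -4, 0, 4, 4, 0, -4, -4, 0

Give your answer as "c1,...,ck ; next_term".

1,-1 ; 4

  a_2 = 1·0 + -1·-4 = 4
  a_3 = 1·4 + -1·0 = 4
  a_4 = 1·4 + -1·4 = 0
  a_5 = 1·0 + -1·4 = -4
  a_6 = 1·-4 + -1·0 = -4
  a_7 = 1·-4 + -1·-4 = 0
  a_8 = 1·0 + -1·-4 = 4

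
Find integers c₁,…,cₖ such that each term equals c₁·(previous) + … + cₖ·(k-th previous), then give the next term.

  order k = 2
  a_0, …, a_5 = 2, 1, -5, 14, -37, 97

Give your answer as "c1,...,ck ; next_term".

-3,-1 ; -254

  a_2 = -3·1 + -1·2 = -5
  a_3 = -3·-5 + -1·1 = 14
  a_4 = -3·14 + -1·-5 = -37
  a_5 = -3·-37 + -1·14 = 97
  a_6 = -3·97 + -1·-37 = -254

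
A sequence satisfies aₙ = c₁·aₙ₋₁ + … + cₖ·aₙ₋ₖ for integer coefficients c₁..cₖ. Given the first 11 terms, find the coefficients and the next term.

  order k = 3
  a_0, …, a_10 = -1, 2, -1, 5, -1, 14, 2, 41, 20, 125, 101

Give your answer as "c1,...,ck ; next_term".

0,3,1 ; 395

  a_3 = 0·-1 + 3·2 + 1·-1 = 5
  a_4 = 0·5 + 3·-1 + 1·2 = -1
  a_5 = 0·-1 + 3·5 + 1·-1 = 14
  a_6 = 0·14 + 3·-1 + 1·5 = 2
  a_7 = 0·2 + 3·14 + 1·-1 = 41
  a_8 = 0·41 + 3·2 + 1·14 = 20
  a_9 = 0·20 + 3·41 + 1·2 = 125
  a_10 = 0·125 + 3·20 + 1·41 = 101
  a_11 = 0·101 + 3·125 + 1·20 = 395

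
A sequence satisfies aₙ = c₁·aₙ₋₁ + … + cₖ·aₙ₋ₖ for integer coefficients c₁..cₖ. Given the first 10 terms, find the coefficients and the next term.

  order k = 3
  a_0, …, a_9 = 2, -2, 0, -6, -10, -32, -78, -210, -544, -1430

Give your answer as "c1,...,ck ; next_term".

2,2,-1 ; -3738

  a_3 = 2·0 + 2·-2 + -1·2 = -6
  a_4 = 2·-6 + 2·0 + -1·-2 = -10
  a_5 = 2·-10 + 2·-6 + -1·0 = -32
  a_6 = 2·-32 + 2·-10 + -1·-6 = -78
  a_7 = 2·-78 + 2·-32 + -1·-10 = -210
  a_8 = 2·-210 + 2·-78 + -1·-32 = -544
  a_9 = 2·-544 + 2·-210 + -1·-78 = -1430
  a_10 = 2·-1430 + 2·-544 + -1·-210 = -3738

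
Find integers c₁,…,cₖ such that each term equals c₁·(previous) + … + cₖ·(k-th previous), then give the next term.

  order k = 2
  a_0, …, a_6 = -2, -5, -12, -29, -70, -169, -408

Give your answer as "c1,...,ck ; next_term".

  a_2 = 2·-5 + 1·-2 = -12
  a_3 = 2·-12 + 1·-5 = -29
  a_4 = 2·-29 + 1·-12 = -70
  a_5 = 2·-70 + 1·-29 = -169
  a_6 = 2·-169 + 1·-70 = -408
  a_7 = 2·-408 + 1·-169 = -985

2,1 ; -985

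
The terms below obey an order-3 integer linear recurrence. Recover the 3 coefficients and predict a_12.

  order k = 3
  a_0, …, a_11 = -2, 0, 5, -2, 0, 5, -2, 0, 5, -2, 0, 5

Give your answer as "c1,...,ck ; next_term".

  a_3 = 0·5 + 0·0 + 1·-2 = -2
  a_4 = 0·-2 + 0·5 + 1·0 = 0
  a_5 = 0·0 + 0·-2 + 1·5 = 5
  a_6 = 0·5 + 0·0 + 1·-2 = -2
  a_7 = 0·-2 + 0·5 + 1·0 = 0
  a_8 = 0·0 + 0·-2 + 1·5 = 5
  a_9 = 0·5 + 0·0 + 1·-2 = -2
  a_10 = 0·-2 + 0·5 + 1·0 = 0
  a_11 = 0·0 + 0·-2 + 1·5 = 5
  a_12 = 0·5 + 0·0 + 1·-2 = -2

0,0,1 ; -2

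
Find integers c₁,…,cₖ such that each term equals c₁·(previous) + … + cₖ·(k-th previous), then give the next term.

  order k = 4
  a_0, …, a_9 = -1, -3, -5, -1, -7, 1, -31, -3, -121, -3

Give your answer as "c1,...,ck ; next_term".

1,3,-4,3 ; -447

  a_4 = 1·-1 + 3·-5 + -4·-3 + 3·-1 = -7
  a_5 = 1·-7 + 3·-1 + -4·-5 + 3·-3 = 1
  a_6 = 1·1 + 3·-7 + -4·-1 + 3·-5 = -31
  a_7 = 1·-31 + 3·1 + -4·-7 + 3·-1 = -3
  a_8 = 1·-3 + 3·-31 + -4·1 + 3·-7 = -121
  a_9 = 1·-121 + 3·-3 + -4·-31 + 3·1 = -3
  a_10 = 1·-3 + 3·-121 + -4·-3 + 3·-31 = -447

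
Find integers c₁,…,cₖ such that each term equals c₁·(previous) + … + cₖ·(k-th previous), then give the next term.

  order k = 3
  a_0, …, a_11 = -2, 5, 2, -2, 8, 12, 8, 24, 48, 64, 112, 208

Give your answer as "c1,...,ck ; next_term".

  a_3 = 1·2 + 0·5 + 2·-2 = -2
  a_4 = 1·-2 + 0·2 + 2·5 = 8
  a_5 = 1·8 + 0·-2 + 2·2 = 12
  a_6 = 1·12 + 0·8 + 2·-2 = 8
  a_7 = 1·8 + 0·12 + 2·8 = 24
  a_8 = 1·24 + 0·8 + 2·12 = 48
  a_9 = 1·48 + 0·24 + 2·8 = 64
  a_10 = 1·64 + 0·48 + 2·24 = 112
  a_11 = 1·112 + 0·64 + 2·48 = 208
  a_12 = 1·208 + 0·112 + 2·64 = 336

1,0,2 ; 336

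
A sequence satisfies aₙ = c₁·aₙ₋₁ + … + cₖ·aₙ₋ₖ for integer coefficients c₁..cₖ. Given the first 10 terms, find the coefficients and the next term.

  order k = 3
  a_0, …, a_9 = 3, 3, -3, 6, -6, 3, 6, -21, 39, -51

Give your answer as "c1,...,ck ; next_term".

-2,-1,1 ; 42

  a_3 = -2·-3 + -1·3 + 1·3 = 6
  a_4 = -2·6 + -1·-3 + 1·3 = -6
  a_5 = -2·-6 + -1·6 + 1·-3 = 3
  a_6 = -2·3 + -1·-6 + 1·6 = 6
  a_7 = -2·6 + -1·3 + 1·-6 = -21
  a_8 = -2·-21 + -1·6 + 1·3 = 39
  a_9 = -2·39 + -1·-21 + 1·6 = -51
  a_10 = -2·-51 + -1·39 + 1·-21 = 42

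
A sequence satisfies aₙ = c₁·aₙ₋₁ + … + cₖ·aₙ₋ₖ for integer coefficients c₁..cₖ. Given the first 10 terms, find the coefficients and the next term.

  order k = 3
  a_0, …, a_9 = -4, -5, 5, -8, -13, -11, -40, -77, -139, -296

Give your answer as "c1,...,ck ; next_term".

  a_3 = 1·5 + 1·-5 + 2·-4 = -8
  a_4 = 1·-8 + 1·5 + 2·-5 = -13
  a_5 = 1·-13 + 1·-8 + 2·5 = -11
  a_6 = 1·-11 + 1·-13 + 2·-8 = -40
  a_7 = 1·-40 + 1·-11 + 2·-13 = -77
  a_8 = 1·-77 + 1·-40 + 2·-11 = -139
  a_9 = 1·-139 + 1·-77 + 2·-40 = -296
  a_10 = 1·-296 + 1·-139 + 2·-77 = -589

1,1,2 ; -589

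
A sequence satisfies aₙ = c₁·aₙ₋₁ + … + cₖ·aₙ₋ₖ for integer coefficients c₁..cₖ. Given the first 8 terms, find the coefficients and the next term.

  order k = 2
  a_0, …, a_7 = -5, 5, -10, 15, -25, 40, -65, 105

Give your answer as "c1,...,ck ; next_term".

  a_2 = -1·5 + 1·-5 = -10
  a_3 = -1·-10 + 1·5 = 15
  a_4 = -1·15 + 1·-10 = -25
  a_5 = -1·-25 + 1·15 = 40
  a_6 = -1·40 + 1·-25 = -65
  a_7 = -1·-65 + 1·40 = 105
  a_8 = -1·105 + 1·-65 = -170

-1,1 ; -170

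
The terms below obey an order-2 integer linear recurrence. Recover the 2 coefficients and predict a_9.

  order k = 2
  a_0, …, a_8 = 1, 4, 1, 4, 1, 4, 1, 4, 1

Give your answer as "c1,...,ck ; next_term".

  a_2 = 0·4 + 1·1 = 1
  a_3 = 0·1 + 1·4 = 4
  a_4 = 0·4 + 1·1 = 1
  a_5 = 0·1 + 1·4 = 4
  a_6 = 0·4 + 1·1 = 1
  a_7 = 0·1 + 1·4 = 4
  a_8 = 0·4 + 1·1 = 1
  a_9 = 0·1 + 1·4 = 4

0,1 ; 4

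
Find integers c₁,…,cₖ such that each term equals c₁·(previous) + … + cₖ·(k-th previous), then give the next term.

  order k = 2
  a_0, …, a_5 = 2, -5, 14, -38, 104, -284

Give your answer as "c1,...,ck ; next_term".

  a_2 = -2·-5 + 2·2 = 14
  a_3 = -2·14 + 2·-5 = -38
  a_4 = -2·-38 + 2·14 = 104
  a_5 = -2·104 + 2·-38 = -284
  a_6 = -2·-284 + 2·104 = 776

-2,2 ; 776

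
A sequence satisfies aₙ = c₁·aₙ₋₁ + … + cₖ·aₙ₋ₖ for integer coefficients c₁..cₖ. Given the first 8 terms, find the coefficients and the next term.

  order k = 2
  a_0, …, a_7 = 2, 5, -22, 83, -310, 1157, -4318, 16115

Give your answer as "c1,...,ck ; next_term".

-4,-1 ; -60142

  a_2 = -4·5 + -1·2 = -22
  a_3 = -4·-22 + -1·5 = 83
  a_4 = -4·83 + -1·-22 = -310
  a_5 = -4·-310 + -1·83 = 1157
  a_6 = -4·1157 + -1·-310 = -4318
  a_7 = -4·-4318 + -1·1157 = 16115
  a_8 = -4·16115 + -1·-4318 = -60142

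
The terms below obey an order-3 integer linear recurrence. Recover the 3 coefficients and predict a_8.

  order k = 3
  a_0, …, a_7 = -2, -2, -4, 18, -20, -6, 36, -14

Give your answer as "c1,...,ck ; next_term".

-2,-3,-2 ; -68

  a_3 = -2·-4 + -3·-2 + -2·-2 = 18
  a_4 = -2·18 + -3·-4 + -2·-2 = -20
  a_5 = -2·-20 + -3·18 + -2·-4 = -6
  a_6 = -2·-6 + -3·-20 + -2·18 = 36
  a_7 = -2·36 + -3·-6 + -2·-20 = -14
  a_8 = -2·-14 + -3·36 + -2·-6 = -68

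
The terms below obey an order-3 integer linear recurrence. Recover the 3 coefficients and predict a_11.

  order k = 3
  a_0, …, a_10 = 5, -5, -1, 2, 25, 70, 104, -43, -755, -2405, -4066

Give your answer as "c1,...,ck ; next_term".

  a_3 = 3·-1 + -4·-5 + -3·5 = 2
  a_4 = 3·2 + -4·-1 + -3·-5 = 25
  a_5 = 3·25 + -4·2 + -3·-1 = 70
  a_6 = 3·70 + -4·25 + -3·2 = 104
  a_7 = 3·104 + -4·70 + -3·25 = -43
  a_8 = 3·-43 + -4·104 + -3·70 = -755
  a_9 = 3·-755 + -4·-43 + -3·104 = -2405
  a_10 = 3·-2405 + -4·-755 + -3·-43 = -4066
  a_11 = 3·-4066 + -4·-2405 + -3·-755 = -313

3,-4,-3 ; -313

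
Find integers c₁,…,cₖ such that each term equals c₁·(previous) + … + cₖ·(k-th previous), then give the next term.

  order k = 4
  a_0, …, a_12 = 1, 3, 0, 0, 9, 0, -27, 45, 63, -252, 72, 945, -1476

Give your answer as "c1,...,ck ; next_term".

-1,-3,2,3 ; -1971

  a_4 = -1·0 + -3·0 + 2·3 + 3·1 = 9
  a_5 = -1·9 + -3·0 + 2·0 + 3·3 = 0
  a_6 = -1·0 + -3·9 + 2·0 + 3·0 = -27
  a_7 = -1·-27 + -3·0 + 2·9 + 3·0 = 45
  a_8 = -1·45 + -3·-27 + 2·0 + 3·9 = 63
  a_9 = -1·63 + -3·45 + 2·-27 + 3·0 = -252
  a_10 = -1·-252 + -3·63 + 2·45 + 3·-27 = 72
  a_11 = -1·72 + -3·-252 + 2·63 + 3·45 = 945
  a_12 = -1·945 + -3·72 + 2·-252 + 3·63 = -1476
  a_13 = -1·-1476 + -3·945 + 2·72 + 3·-252 = -1971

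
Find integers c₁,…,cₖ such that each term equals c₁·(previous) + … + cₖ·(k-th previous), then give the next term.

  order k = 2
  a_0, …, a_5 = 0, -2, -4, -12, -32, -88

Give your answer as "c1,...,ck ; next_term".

  a_2 = 2·-2 + 2·0 = -4
  a_3 = 2·-4 + 2·-2 = -12
  a_4 = 2·-12 + 2·-4 = -32
  a_5 = 2·-32 + 2·-12 = -88
  a_6 = 2·-88 + 2·-32 = -240

2,2 ; -240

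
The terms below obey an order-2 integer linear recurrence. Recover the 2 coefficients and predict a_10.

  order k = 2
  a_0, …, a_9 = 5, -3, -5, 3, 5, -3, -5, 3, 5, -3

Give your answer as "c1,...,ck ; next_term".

0,-1 ; -5

  a_2 = 0·-3 + -1·5 = -5
  a_3 = 0·-5 + -1·-3 = 3
  a_4 = 0·3 + -1·-5 = 5
  a_5 = 0·5 + -1·3 = -3
  a_6 = 0·-3 + -1·5 = -5
  a_7 = 0·-5 + -1·-3 = 3
  a_8 = 0·3 + -1·-5 = 5
  a_9 = 0·5 + -1·3 = -3
  a_10 = 0·-3 + -1·5 = -5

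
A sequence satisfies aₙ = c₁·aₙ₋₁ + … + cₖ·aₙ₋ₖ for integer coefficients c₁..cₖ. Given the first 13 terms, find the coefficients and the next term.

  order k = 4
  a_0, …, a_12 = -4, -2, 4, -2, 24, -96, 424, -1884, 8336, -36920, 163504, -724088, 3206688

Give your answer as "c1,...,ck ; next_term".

-4,2,0,-2 ; -14201088

  a_4 = -4·-2 + 2·4 + 0·-2 + -2·-4 = 24
  a_5 = -4·24 + 2·-2 + 0·4 + -2·-2 = -96
  a_6 = -4·-96 + 2·24 + 0·-2 + -2·4 = 424
  a_7 = -4·424 + 2·-96 + 0·24 + -2·-2 = -1884
  a_8 = -4·-1884 + 2·424 + 0·-96 + -2·24 = 8336
  a_9 = -4·8336 + 2·-1884 + 0·424 + -2·-96 = -36920
  a_10 = -4·-36920 + 2·8336 + 0·-1884 + -2·424 = 163504
  a_11 = -4·163504 + 2·-36920 + 0·8336 + -2·-1884 = -724088
  a_12 = -4·-724088 + 2·163504 + 0·-36920 + -2·8336 = 3206688
  a_13 = -4·3206688 + 2·-724088 + 0·163504 + -2·-36920 = -14201088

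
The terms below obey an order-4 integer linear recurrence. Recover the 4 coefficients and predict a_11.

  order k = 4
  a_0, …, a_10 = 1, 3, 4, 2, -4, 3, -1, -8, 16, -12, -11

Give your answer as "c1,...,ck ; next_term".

-1,-1,1,-1 ; 47

  a_4 = -1·2 + -1·4 + 1·3 + -1·1 = -4
  a_5 = -1·-4 + -1·2 + 1·4 + -1·3 = 3
  a_6 = -1·3 + -1·-4 + 1·2 + -1·4 = -1
  a_7 = -1·-1 + -1·3 + 1·-4 + -1·2 = -8
  a_8 = -1·-8 + -1·-1 + 1·3 + -1·-4 = 16
  a_9 = -1·16 + -1·-8 + 1·-1 + -1·3 = -12
  a_10 = -1·-12 + -1·16 + 1·-8 + -1·-1 = -11
  a_11 = -1·-11 + -1·-12 + 1·16 + -1·-8 = 47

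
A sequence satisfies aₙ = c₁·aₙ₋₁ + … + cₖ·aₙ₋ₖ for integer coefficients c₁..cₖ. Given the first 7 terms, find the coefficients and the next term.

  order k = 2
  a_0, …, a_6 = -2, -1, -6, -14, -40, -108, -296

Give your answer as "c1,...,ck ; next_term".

  a_2 = 2·-1 + 2·-2 = -6
  a_3 = 2·-6 + 2·-1 = -14
  a_4 = 2·-14 + 2·-6 = -40
  a_5 = 2·-40 + 2·-14 = -108
  a_6 = 2·-108 + 2·-40 = -296
  a_7 = 2·-296 + 2·-108 = -808

2,2 ; -808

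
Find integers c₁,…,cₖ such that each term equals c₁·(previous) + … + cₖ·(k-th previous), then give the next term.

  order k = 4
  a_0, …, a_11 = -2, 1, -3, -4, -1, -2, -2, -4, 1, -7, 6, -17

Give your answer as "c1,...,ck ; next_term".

  a_4 = -1·-4 + 1·-3 + 0·1 + 1·-2 = -1
  a_5 = -1·-1 + 1·-4 + 0·-3 + 1·1 = -2
  a_6 = -1·-2 + 1·-1 + 0·-4 + 1·-3 = -2
  a_7 = -1·-2 + 1·-2 + 0·-1 + 1·-4 = -4
  a_8 = -1·-4 + 1·-2 + 0·-2 + 1·-1 = 1
  a_9 = -1·1 + 1·-4 + 0·-2 + 1·-2 = -7
  a_10 = -1·-7 + 1·1 + 0·-4 + 1·-2 = 6
  a_11 = -1·6 + 1·-7 + 0·1 + 1·-4 = -17
  a_12 = -1·-17 + 1·6 + 0·-7 + 1·1 = 24

-1,1,0,1 ; 24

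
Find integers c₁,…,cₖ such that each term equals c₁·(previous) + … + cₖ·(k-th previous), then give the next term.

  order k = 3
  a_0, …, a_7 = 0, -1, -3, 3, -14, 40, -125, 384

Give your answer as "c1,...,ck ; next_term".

  a_3 = -2·-3 + 3·-1 + -1·0 = 3
  a_4 = -2·3 + 3·-3 + -1·-1 = -14
  a_5 = -2·-14 + 3·3 + -1·-3 = 40
  a_6 = -2·40 + 3·-14 + -1·3 = -125
  a_7 = -2·-125 + 3·40 + -1·-14 = 384
  a_8 = -2·384 + 3·-125 + -1·40 = -1183

-2,3,-1 ; -1183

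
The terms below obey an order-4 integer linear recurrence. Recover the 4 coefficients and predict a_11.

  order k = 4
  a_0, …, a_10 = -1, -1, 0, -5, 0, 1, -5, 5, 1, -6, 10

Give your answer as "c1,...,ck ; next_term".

0,0,1,-1 ; -4

  a_4 = 0·-5 + 0·0 + 1·-1 + -1·-1 = 0
  a_5 = 0·0 + 0·-5 + 1·0 + -1·-1 = 1
  a_6 = 0·1 + 0·0 + 1·-5 + -1·0 = -5
  a_7 = 0·-5 + 0·1 + 1·0 + -1·-5 = 5
  a_8 = 0·5 + 0·-5 + 1·1 + -1·0 = 1
  a_9 = 0·1 + 0·5 + 1·-5 + -1·1 = -6
  a_10 = 0·-6 + 0·1 + 1·5 + -1·-5 = 10
  a_11 = 0·10 + 0·-6 + 1·1 + -1·5 = -4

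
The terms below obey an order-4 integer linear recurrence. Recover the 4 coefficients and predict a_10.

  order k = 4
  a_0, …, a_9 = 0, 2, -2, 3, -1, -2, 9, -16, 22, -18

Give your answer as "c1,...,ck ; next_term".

-1,1,2,-1 ; -1

  a_4 = -1·3 + 1·-2 + 2·2 + -1·0 = -1
  a_5 = -1·-1 + 1·3 + 2·-2 + -1·2 = -2
  a_6 = -1·-2 + 1·-1 + 2·3 + -1·-2 = 9
  a_7 = -1·9 + 1·-2 + 2·-1 + -1·3 = -16
  a_8 = -1·-16 + 1·9 + 2·-2 + -1·-1 = 22
  a_9 = -1·22 + 1·-16 + 2·9 + -1·-2 = -18
  a_10 = -1·-18 + 1·22 + 2·-16 + -1·9 = -1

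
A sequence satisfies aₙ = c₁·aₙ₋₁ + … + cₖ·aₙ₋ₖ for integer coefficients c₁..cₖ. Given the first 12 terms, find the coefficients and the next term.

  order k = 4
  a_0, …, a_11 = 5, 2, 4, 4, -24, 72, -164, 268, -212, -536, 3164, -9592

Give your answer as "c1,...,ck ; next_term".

  a_4 = -3·4 + -2·4 + 3·2 + -2·5 = -24
  a_5 = -3·-24 + -2·4 + 3·4 + -2·2 = 72
  a_6 = -3·72 + -2·-24 + 3·4 + -2·4 = -164
  a_7 = -3·-164 + -2·72 + 3·-24 + -2·4 = 268
  a_8 = -3·268 + -2·-164 + 3·72 + -2·-24 = -212
  a_9 = -3·-212 + -2·268 + 3·-164 + -2·72 = -536
  a_10 = -3·-536 + -2·-212 + 3·268 + -2·-164 = 3164
  a_11 = -3·3164 + -2·-536 + 3·-212 + -2·268 = -9592
  a_12 = -3·-9592 + -2·3164 + 3·-536 + -2·-212 = 21264

-3,-2,3,-2 ; 21264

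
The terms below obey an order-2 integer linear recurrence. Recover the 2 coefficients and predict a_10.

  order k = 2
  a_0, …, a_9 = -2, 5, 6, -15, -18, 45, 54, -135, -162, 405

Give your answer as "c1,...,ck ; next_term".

0,-3 ; 486

  a_2 = 0·5 + -3·-2 = 6
  a_3 = 0·6 + -3·5 = -15
  a_4 = 0·-15 + -3·6 = -18
  a_5 = 0·-18 + -3·-15 = 45
  a_6 = 0·45 + -3·-18 = 54
  a_7 = 0·54 + -3·45 = -135
  a_8 = 0·-135 + -3·54 = -162
  a_9 = 0·-162 + -3·-135 = 405
  a_10 = 0·405 + -3·-162 = 486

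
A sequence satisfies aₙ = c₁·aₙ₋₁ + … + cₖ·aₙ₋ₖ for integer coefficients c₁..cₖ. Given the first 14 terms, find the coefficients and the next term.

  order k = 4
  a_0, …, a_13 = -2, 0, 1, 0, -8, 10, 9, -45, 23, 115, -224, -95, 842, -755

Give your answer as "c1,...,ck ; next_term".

  a_4 = -1·0 + -2·1 + 2·0 + 3·-2 = -8
  a_5 = -1·-8 + -2·0 + 2·1 + 3·0 = 10
  a_6 = -1·10 + -2·-8 + 2·0 + 3·1 = 9
  a_7 = -1·9 + -2·10 + 2·-8 + 3·0 = -45
  a_8 = -1·-45 + -2·9 + 2·10 + 3·-8 = 23
  a_9 = -1·23 + -2·-45 + 2·9 + 3·10 = 115
  a_10 = -1·115 + -2·23 + 2·-45 + 3·9 = -224
  a_11 = -1·-224 + -2·115 + 2·23 + 3·-45 = -95
  a_12 = -1·-95 + -2·-224 + 2·115 + 3·23 = 842
  a_13 = -1·842 + -2·-95 + 2·-224 + 3·115 = -755
  a_14 = -1·-755 + -2·842 + 2·-95 + 3·-224 = -1791

-1,-2,2,3 ; -1791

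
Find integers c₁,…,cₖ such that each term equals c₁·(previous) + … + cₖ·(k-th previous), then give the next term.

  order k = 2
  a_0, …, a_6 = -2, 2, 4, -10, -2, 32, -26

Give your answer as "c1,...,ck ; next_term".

-1,-3 ; -70

  a_2 = -1·2 + -3·-2 = 4
  a_3 = -1·4 + -3·2 = -10
  a_4 = -1·-10 + -3·4 = -2
  a_5 = -1·-2 + -3·-10 = 32
  a_6 = -1·32 + -3·-2 = -26
  a_7 = -1·-26 + -3·32 = -70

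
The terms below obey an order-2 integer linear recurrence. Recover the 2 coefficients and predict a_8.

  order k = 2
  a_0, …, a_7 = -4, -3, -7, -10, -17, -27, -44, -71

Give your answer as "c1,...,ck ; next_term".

1,1 ; -115

  a_2 = 1·-3 + 1·-4 = -7
  a_3 = 1·-7 + 1·-3 = -10
  a_4 = 1·-10 + 1·-7 = -17
  a_5 = 1·-17 + 1·-10 = -27
  a_6 = 1·-27 + 1·-17 = -44
  a_7 = 1·-44 + 1·-27 = -71
  a_8 = 1·-71 + 1·-44 = -115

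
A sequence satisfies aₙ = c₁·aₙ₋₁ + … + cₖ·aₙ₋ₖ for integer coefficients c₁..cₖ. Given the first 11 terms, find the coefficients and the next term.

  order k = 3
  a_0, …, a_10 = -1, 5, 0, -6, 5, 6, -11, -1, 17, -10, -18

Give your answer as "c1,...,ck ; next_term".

0,-1,1 ; 27

  a_3 = 0·0 + -1·5 + 1·-1 = -6
  a_4 = 0·-6 + -1·0 + 1·5 = 5
  a_5 = 0·5 + -1·-6 + 1·0 = 6
  a_6 = 0·6 + -1·5 + 1·-6 = -11
  a_7 = 0·-11 + -1·6 + 1·5 = -1
  a_8 = 0·-1 + -1·-11 + 1·6 = 17
  a_9 = 0·17 + -1·-1 + 1·-11 = -10
  a_10 = 0·-10 + -1·17 + 1·-1 = -18
  a_11 = 0·-18 + -1·-10 + 1·17 = 27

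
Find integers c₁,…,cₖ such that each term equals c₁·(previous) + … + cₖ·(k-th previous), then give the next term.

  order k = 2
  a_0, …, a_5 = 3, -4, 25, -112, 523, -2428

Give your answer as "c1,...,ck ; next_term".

  a_2 = -4·-4 + 3·3 = 25
  a_3 = -4·25 + 3·-4 = -112
  a_4 = -4·-112 + 3·25 = 523
  a_5 = -4·523 + 3·-112 = -2428
  a_6 = -4·-2428 + 3·523 = 11281

-4,3 ; 11281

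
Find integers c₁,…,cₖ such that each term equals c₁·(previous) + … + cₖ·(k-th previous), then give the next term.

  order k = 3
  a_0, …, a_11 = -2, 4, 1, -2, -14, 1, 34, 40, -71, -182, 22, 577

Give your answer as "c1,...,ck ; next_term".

0,-2,-3 ; 502

  a_3 = 0·1 + -2·4 + -3·-2 = -2
  a_4 = 0·-2 + -2·1 + -3·4 = -14
  a_5 = 0·-14 + -2·-2 + -3·1 = 1
  a_6 = 0·1 + -2·-14 + -3·-2 = 34
  a_7 = 0·34 + -2·1 + -3·-14 = 40
  a_8 = 0·40 + -2·34 + -3·1 = -71
  a_9 = 0·-71 + -2·40 + -3·34 = -182
  a_10 = 0·-182 + -2·-71 + -3·40 = 22
  a_11 = 0·22 + -2·-182 + -3·-71 = 577
  a_12 = 0·577 + -2·22 + -3·-182 = 502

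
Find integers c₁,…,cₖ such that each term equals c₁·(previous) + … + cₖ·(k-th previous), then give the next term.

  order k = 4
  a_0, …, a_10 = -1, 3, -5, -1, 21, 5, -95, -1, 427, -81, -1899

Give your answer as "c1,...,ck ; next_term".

  a_4 = 0·-1 + -4·-5 + 1·3 + 2·-1 = 21
  a_5 = 0·21 + -4·-1 + 1·-5 + 2·3 = 5
  a_6 = 0·5 + -4·21 + 1·-1 + 2·-5 = -95
  a_7 = 0·-95 + -4·5 + 1·21 + 2·-1 = -1
  a_8 = 0·-1 + -4·-95 + 1·5 + 2·21 = 427
  a_9 = 0·427 + -4·-1 + 1·-95 + 2·5 = -81
  a_10 = 0·-81 + -4·427 + 1·-1 + 2·-95 = -1899
  a_11 = 0·-1899 + -4·-81 + 1·427 + 2·-1 = 749

0,-4,1,2 ; 749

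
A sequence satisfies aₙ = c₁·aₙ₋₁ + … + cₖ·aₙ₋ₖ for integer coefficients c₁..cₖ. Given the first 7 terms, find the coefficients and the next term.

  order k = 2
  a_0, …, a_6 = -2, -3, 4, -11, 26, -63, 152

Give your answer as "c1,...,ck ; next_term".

-2,1 ; -367

  a_2 = -2·-3 + 1·-2 = 4
  a_3 = -2·4 + 1·-3 = -11
  a_4 = -2·-11 + 1·4 = 26
  a_5 = -2·26 + 1·-11 = -63
  a_6 = -2·-63 + 1·26 = 152
  a_7 = -2·152 + 1·-63 = -367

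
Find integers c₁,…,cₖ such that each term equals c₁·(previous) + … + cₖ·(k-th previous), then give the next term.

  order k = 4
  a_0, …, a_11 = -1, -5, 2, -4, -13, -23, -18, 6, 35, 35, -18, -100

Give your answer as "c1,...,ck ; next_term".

2,-2,0,1 ; -129

  a_4 = 2·-4 + -2·2 + 0·-5 + 1·-1 = -13
  a_5 = 2·-13 + -2·-4 + 0·2 + 1·-5 = -23
  a_6 = 2·-23 + -2·-13 + 0·-4 + 1·2 = -18
  a_7 = 2·-18 + -2·-23 + 0·-13 + 1·-4 = 6
  a_8 = 2·6 + -2·-18 + 0·-23 + 1·-13 = 35
  a_9 = 2·35 + -2·6 + 0·-18 + 1·-23 = 35
  a_10 = 2·35 + -2·35 + 0·6 + 1·-18 = -18
  a_11 = 2·-18 + -2·35 + 0·35 + 1·6 = -100
  a_12 = 2·-100 + -2·-18 + 0·35 + 1·35 = -129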